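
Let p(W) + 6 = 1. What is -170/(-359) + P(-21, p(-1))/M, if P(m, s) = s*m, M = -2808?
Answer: 146555/336024 ≈ 0.43614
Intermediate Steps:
p(W) = -5 (p(W) = -6 + 1 = -5)
P(m, s) = m*s
-170/(-359) + P(-21, p(-1))/M = -170/(-359) - 21*(-5)/(-2808) = -170*(-1/359) + 105*(-1/2808) = 170/359 - 35/936 = 146555/336024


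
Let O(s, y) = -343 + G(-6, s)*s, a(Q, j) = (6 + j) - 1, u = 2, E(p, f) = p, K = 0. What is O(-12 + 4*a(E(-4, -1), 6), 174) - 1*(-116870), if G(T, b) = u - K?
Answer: 116591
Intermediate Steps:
G(T, b) = 2 (G(T, b) = 2 - 1*0 = 2 + 0 = 2)
a(Q, j) = 5 + j
O(s, y) = -343 + 2*s
O(-12 + 4*a(E(-4, -1), 6), 174) - 1*(-116870) = (-343 + 2*(-12 + 4*(5 + 6))) - 1*(-116870) = (-343 + 2*(-12 + 4*11)) + 116870 = (-343 + 2*(-12 + 44)) + 116870 = (-343 + 2*32) + 116870 = (-343 + 64) + 116870 = -279 + 116870 = 116591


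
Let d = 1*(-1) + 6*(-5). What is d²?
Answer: 961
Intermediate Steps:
d = -31 (d = -1 - 30 = -31)
d² = (-31)² = 961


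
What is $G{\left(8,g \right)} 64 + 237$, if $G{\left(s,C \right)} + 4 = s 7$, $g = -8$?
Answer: $3565$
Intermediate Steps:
$G{\left(s,C \right)} = -4 + 7 s$ ($G{\left(s,C \right)} = -4 + s 7 = -4 + 7 s$)
$G{\left(8,g \right)} 64 + 237 = \left(-4 + 7 \cdot 8\right) 64 + 237 = \left(-4 + 56\right) 64 + 237 = 52 \cdot 64 + 237 = 3328 + 237 = 3565$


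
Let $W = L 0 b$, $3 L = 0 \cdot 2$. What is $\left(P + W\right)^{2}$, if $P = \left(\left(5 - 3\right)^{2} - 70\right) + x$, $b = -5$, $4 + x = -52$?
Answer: $14884$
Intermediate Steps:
$x = -56$ ($x = -4 - 52 = -56$)
$L = 0$ ($L = \frac{0 \cdot 2}{3} = \frac{1}{3} \cdot 0 = 0$)
$W = 0$ ($W = 0 \cdot 0 \left(-5\right) = 0 \left(-5\right) = 0$)
$P = -122$ ($P = \left(\left(5 - 3\right)^{2} - 70\right) - 56 = \left(2^{2} - 70\right) - 56 = \left(4 - 70\right) - 56 = -66 - 56 = -122$)
$\left(P + W\right)^{2} = \left(-122 + 0\right)^{2} = \left(-122\right)^{2} = 14884$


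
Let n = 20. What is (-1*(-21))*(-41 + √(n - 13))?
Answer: -861 + 21*√7 ≈ -805.44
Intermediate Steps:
(-1*(-21))*(-41 + √(n - 13)) = (-1*(-21))*(-41 + √(20 - 13)) = 21*(-41 + √7) = -861 + 21*√7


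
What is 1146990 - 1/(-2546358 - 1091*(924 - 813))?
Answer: 3059548798411/2667459 ≈ 1.1470e+6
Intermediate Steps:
1146990 - 1/(-2546358 - 1091*(924 - 813)) = 1146990 - 1/(-2546358 - 1091*111) = 1146990 - 1/(-2546358 - 121101) = 1146990 - 1/(-2667459) = 1146990 - 1*(-1/2667459) = 1146990 + 1/2667459 = 3059548798411/2667459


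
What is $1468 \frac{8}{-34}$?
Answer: $- \frac{5872}{17} \approx -345.41$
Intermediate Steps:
$1468 \frac{8}{-34} = 1468 \cdot 8 \left(- \frac{1}{34}\right) = 1468 \left(- \frac{4}{17}\right) = - \frac{5872}{17}$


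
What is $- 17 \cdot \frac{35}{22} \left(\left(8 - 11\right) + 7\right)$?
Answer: $- \frac{1190}{11} \approx -108.18$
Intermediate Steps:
$- 17 \cdot \frac{35}{22} \left(\left(8 - 11\right) + 7\right) = - 17 \cdot 35 \cdot \frac{1}{22} \left(-3 + 7\right) = \left(-17\right) \frac{35}{22} \cdot 4 = \left(- \frac{595}{22}\right) 4 = - \frac{1190}{11}$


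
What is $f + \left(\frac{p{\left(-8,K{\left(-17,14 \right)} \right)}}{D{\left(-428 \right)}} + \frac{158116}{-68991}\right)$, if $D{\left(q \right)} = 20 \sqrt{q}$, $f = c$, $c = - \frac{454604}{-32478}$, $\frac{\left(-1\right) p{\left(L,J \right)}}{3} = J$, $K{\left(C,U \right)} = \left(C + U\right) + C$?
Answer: $\frac{4371382186}{373448283} - \frac{3 i \sqrt{107}}{214} \approx 11.705 - 0.14501 i$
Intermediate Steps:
$K{\left(C,U \right)} = U + 2 C$
$p{\left(L,J \right)} = - 3 J$
$c = \frac{227302}{16239}$ ($c = \left(-454604\right) \left(- \frac{1}{32478}\right) = \frac{227302}{16239} \approx 13.997$)
$f = \frac{227302}{16239} \approx 13.997$
$f + \left(\frac{p{\left(-8,K{\left(-17,14 \right)} \right)}}{D{\left(-428 \right)}} + \frac{158116}{-68991}\right) = \frac{227302}{16239} + \left(\frac{\left(-3\right) \left(14 + 2 \left(-17\right)\right)}{20 \sqrt{-428}} + \frac{158116}{-68991}\right) = \frac{227302}{16239} + \left(\frac{\left(-3\right) \left(14 - 34\right)}{20 \cdot 2 i \sqrt{107}} + 158116 \left(- \frac{1}{68991}\right)\right) = \frac{227302}{16239} - \left(\frac{158116}{68991} - \frac{\left(-3\right) \left(-20\right)}{40 i \sqrt{107}}\right) = \frac{227302}{16239} - \left(\frac{158116}{68991} - 60 \left(- \frac{i \sqrt{107}}{4280}\right)\right) = \frac{227302}{16239} - \left(\frac{158116}{68991} + \frac{3 i \sqrt{107}}{214}\right) = \frac{4371382186}{373448283} - \frac{3 i \sqrt{107}}{214}$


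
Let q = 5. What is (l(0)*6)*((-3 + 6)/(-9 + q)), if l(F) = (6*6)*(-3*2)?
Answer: 972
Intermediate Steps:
l(F) = -216 (l(F) = 36*(-6) = -216)
(l(0)*6)*((-3 + 6)/(-9 + q)) = (-216*6)*((-3 + 6)/(-9 + 5)) = -3888/(-4) = -3888*(-1)/4 = -1296*(-3/4) = 972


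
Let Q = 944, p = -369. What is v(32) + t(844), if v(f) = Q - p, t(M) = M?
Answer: 2157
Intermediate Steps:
v(f) = 1313 (v(f) = 944 - 1*(-369) = 944 + 369 = 1313)
v(32) + t(844) = 1313 + 844 = 2157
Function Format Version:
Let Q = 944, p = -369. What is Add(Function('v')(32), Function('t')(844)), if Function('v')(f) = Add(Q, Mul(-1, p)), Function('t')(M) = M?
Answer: 2157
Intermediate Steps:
Function('v')(f) = 1313 (Function('v')(f) = Add(944, Mul(-1, -369)) = Add(944, 369) = 1313)
Add(Function('v')(32), Function('t')(844)) = Add(1313, 844) = 2157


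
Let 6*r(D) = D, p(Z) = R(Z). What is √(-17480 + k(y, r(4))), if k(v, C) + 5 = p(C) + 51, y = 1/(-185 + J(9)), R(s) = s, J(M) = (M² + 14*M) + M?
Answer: 10*I*√1569/3 ≈ 132.04*I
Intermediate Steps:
J(M) = M² + 15*M
p(Z) = Z
y = 1/31 (y = 1/(-185 + 9*(15 + 9)) = 1/(-185 + 9*24) = 1/(-185 + 216) = 1/31 ≈ 0.032258)
r(D) = D/6
k(v, C) = 46 + C (k(v, C) = -5 + (C + 51) = -5 + (51 + C) = 46 + C)
√(-17480 + k(y, r(4))) = √(-17480 + (46 + (⅙)*4)) = √(-17480 + (46 + ⅔)) = √(-17480 + 140/3) = √(-52300/3) = 10*I*√1569/3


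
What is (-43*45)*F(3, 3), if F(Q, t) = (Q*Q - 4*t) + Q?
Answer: 0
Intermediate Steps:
F(Q, t) = Q + Q**2 - 4*t (F(Q, t) = (Q**2 - 4*t) + Q = Q + Q**2 - 4*t)
(-43*45)*F(3, 3) = (-43*45)*(3 + 3**2 - 4*3) = -1935*(3 + 9 - 12) = -1935*0 = 0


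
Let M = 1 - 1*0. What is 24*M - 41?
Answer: -17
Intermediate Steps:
M = 1 (M = 1 + 0 = 1)
24*M - 41 = 24*1 - 41 = 24 - 41 = -17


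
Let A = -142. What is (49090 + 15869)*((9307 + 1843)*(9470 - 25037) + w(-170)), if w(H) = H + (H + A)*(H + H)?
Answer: -11268186988260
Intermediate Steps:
w(H) = H + 2*H*(-142 + H) (w(H) = H + (H - 142)*(H + H) = H + (-142 + H)*(2*H) = H + 2*H*(-142 + H))
(49090 + 15869)*((9307 + 1843)*(9470 - 25037) + w(-170)) = (49090 + 15869)*((9307 + 1843)*(9470 - 25037) - 170*(-283 + 2*(-170))) = 64959*(11150*(-15567) - 170*(-283 - 340)) = 64959*(-173572050 - 170*(-623)) = 64959*(-173572050 + 105910) = 64959*(-173466140) = -11268186988260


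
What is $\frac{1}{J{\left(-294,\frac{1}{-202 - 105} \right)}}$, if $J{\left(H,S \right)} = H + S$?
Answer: $- \frac{307}{90259} \approx -0.0034013$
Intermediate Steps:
$\frac{1}{J{\left(-294,\frac{1}{-202 - 105} \right)}} = \frac{1}{-294 + \frac{1}{-202 - 105}} = \frac{1}{-294 + \frac{1}{-307}} = \frac{1}{-294 - \frac{1}{307}} = \frac{1}{- \frac{90259}{307}} = - \frac{307}{90259}$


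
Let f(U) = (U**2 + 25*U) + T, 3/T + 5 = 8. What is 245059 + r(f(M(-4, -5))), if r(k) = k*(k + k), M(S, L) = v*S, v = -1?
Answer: 272437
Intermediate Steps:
T = 1 (T = 3/(-5 + 8) = 3/3 = 3*(1/3) = 1)
M(S, L) = -S
f(U) = 1 + U**2 + 25*U (f(U) = (U**2 + 25*U) + 1 = 1 + U**2 + 25*U)
r(k) = 2*k**2 (r(k) = k*(2*k) = 2*k**2)
245059 + r(f(M(-4, -5))) = 245059 + 2*(1 + (-1*(-4))**2 + 25*(-1*(-4)))**2 = 245059 + 2*(1 + 4**2 + 25*4)**2 = 245059 + 2*(1 + 16 + 100)**2 = 245059 + 2*117**2 = 245059 + 2*13689 = 245059 + 27378 = 272437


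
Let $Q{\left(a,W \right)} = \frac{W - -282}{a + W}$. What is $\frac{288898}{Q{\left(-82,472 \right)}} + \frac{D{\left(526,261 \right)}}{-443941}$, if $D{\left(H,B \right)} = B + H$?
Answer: $\frac{66338102843}{443941} \approx 1.4943 \cdot 10^{5}$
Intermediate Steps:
$Q{\left(a,W \right)} = \frac{282 + W}{W + a}$ ($Q{\left(a,W \right)} = \frac{W + 282}{W + a} = \frac{282 + W}{W + a}$)
$\frac{288898}{Q{\left(-82,472 \right)}} + \frac{D{\left(526,261 \right)}}{-443941} = \frac{288898}{\frac{1}{472 - 82} \left(282 + 472\right)} + \frac{261 + 526}{-443941} = \frac{288898}{\frac{1}{390} \cdot 754} + 787 \left(- \frac{1}{443941}\right) = \frac{288898}{\frac{1}{390} \cdot 754} - \frac{787}{443941} = \frac{288898}{\frac{29}{15}} - \frac{787}{443941} = 288898 \cdot \frac{15}{29} - \frac{787}{443941} = 149430 - \frac{787}{443941} = \frac{66338102843}{443941}$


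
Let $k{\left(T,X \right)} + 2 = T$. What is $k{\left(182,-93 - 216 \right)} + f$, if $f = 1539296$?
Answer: $1539476$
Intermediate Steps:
$k{\left(T,X \right)} = -2 + T$
$k{\left(182,-93 - 216 \right)} + f = \left(-2 + 182\right) + 1539296 = 180 + 1539296 = 1539476$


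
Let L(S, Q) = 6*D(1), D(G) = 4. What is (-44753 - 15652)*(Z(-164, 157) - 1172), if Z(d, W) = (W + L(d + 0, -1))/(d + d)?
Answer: 23231581785/328 ≈ 7.0828e+7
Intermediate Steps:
L(S, Q) = 24 (L(S, Q) = 6*4 = 24)
Z(d, W) = (24 + W)/(2*d) (Z(d, W) = (W + 24)/(d + d) = (24 + W)/((2*d)) = (24 + W)*(1/(2*d)) = (24 + W)/(2*d))
(-44753 - 15652)*(Z(-164, 157) - 1172) = (-44753 - 15652)*((½)*(24 + 157)/(-164) - 1172) = -60405*((½)*(-1/164)*181 - 1172) = -60405*(-181/328 - 1172) = -60405*(-384597/328) = 23231581785/328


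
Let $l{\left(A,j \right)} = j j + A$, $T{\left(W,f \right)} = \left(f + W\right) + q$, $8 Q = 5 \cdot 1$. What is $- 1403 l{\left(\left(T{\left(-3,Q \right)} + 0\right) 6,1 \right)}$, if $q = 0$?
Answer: $\frac{74359}{4} \approx 18590.0$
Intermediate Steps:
$Q = \frac{5}{8}$ ($Q = \frac{5 \cdot 1}{8} = \frac{1}{8} \cdot 5 = \frac{5}{8} \approx 0.625$)
$T{\left(W,f \right)} = W + f$ ($T{\left(W,f \right)} = \left(f + W\right) + 0 = \left(W + f\right) + 0 = W + f$)
$l{\left(A,j \right)} = A + j^{2}$ ($l{\left(A,j \right)} = j^{2} + A = A + j^{2}$)
$- 1403 l{\left(\left(T{\left(-3,Q \right)} + 0\right) 6,1 \right)} = - 1403 \left(\left(\left(-3 + \frac{5}{8}\right) + 0\right) 6 + 1^{2}\right) = - 1403 \left(\left(- \frac{19}{8} + 0\right) 6 + 1\right) = - 1403 \left(\left(- \frac{19}{8}\right) 6 + 1\right) = - 1403 \left(- \frac{57}{4} + 1\right) = \left(-1403\right) \left(- \frac{53}{4}\right) = \frac{74359}{4}$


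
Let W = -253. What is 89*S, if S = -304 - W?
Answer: -4539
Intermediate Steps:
S = -51 (S = -304 - 1*(-253) = -304 + 253 = -51)
89*S = 89*(-51) = -4539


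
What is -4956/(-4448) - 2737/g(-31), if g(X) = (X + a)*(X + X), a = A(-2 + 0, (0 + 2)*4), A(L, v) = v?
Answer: -27755/34472 ≈ -0.80515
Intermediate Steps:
a = 8 (a = (0 + 2)*4 = 2*4 = 8)
g(X) = 2*X*(8 + X) (g(X) = (X + 8)*(X + X) = (8 + X)*(2*X) = 2*X*(8 + X))
-4956/(-4448) - 2737/g(-31) = -4956/(-4448) - 2737*(-1/(62*(8 - 31))) = -4956*(-1/4448) - 2737/(2*(-31)*(-23)) = 1239/1112 - 2737/1426 = 1239/1112 - 2737*1/1426 = 1239/1112 - 119/62 = -27755/34472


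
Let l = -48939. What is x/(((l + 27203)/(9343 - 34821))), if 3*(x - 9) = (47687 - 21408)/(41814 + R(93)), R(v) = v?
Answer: 3687201638/341583957 ≈ 10.794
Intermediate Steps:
x = 1157768/125721 (x = 9 + ((47687 - 21408)/(41814 + 93))/3 = 9 + (26279/41907)/3 = 9 + (26279*(1/41907))/3 = 9 + (1/3)*(26279/41907) = 9 + 26279/125721 = 1157768/125721 ≈ 9.2090)
x/(((l + 27203)/(9343 - 34821))) = 1157768/(125721*(((-48939 + 27203)/(9343 - 34821)))) = 1157768/(125721*((-21736/(-25478)))) = 1157768/(125721*((-21736*(-1/25478)))) = 1157768/(125721*(10868/12739)) = (1157768/125721)*(12739/10868) = 3687201638/341583957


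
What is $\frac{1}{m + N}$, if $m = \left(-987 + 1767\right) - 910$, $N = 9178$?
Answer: $\frac{1}{9048} \approx 0.00011052$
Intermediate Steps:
$m = -130$ ($m = 780 - 910 = -130$)
$\frac{1}{m + N} = \frac{1}{-130 + 9178} = \frac{1}{9048}$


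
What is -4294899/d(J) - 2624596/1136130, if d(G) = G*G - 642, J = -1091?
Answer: -4000942680857/675792278535 ≈ -5.9204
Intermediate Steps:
d(G) = -642 + G² (d(G) = G² - 642 = -642 + G²)
-4294899/d(J) - 2624596/1136130 = -4294899/(-642 + (-1091)²) - 2624596/1136130 = -4294899/(-642 + 1190281) - 2624596*1/1136130 = -4294899/1189639 - 1312298/568065 = -4000942680857/675792278535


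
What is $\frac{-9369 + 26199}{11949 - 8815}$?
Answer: $\frac{8415}{1567} \approx 5.3701$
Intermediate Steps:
$\frac{-9369 + 26199}{11949 - 8815} = \frac{16830}{3134} = 16830 \cdot \frac{1}{3134} = \frac{8415}{1567}$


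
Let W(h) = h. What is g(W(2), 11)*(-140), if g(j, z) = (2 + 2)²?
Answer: -2240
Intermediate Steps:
g(j, z) = 16 (g(j, z) = 4² = 16)
g(W(2), 11)*(-140) = 16*(-140) = -2240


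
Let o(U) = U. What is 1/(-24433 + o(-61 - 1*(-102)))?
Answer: -1/24392 ≈ -4.0997e-5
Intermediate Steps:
1/(-24433 + o(-61 - 1*(-102))) = 1/(-24433 + (-61 - 1*(-102))) = 1/(-24433 + (-61 + 102)) = 1/(-24433 + 41) = 1/(-24392) = -1/24392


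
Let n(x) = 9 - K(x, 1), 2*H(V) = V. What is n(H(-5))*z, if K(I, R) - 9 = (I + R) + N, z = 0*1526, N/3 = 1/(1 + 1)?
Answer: 0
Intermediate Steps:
N = 3/2 (N = 3/(1 + 1) = 3/2 ≈ 1.5000)
H(V) = V/2
z = 0
K(I, R) = 21/2 + I + R (K(I, R) = 9 + ((I + R) + 3/2) = 9 + (3/2 + I + R) = 21/2 + I + R)
n(x) = -5/2 - x (n(x) = 9 - (21/2 + x + 1) = 9 - (23/2 + x) = 9 + (-23/2 - x) = -5/2 - x)
n(H(-5))*z = (-5/2 - (-5)/2)*0 = (-5/2 - 1*(-5/2))*0 = (-5/2 + 5/2)*0 = 0*0 = 0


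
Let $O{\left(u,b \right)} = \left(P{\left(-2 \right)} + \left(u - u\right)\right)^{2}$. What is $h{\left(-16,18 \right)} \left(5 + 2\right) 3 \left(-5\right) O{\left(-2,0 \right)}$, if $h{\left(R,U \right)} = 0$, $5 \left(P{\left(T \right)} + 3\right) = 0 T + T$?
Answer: $0$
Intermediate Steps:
$P{\left(T \right)} = -3 + \frac{T}{5}$ ($P{\left(T \right)} = -3 + \frac{0 T + T}{5} = -3 + \frac{0 + T}{5} = -3 + \frac{T}{5}$)
$O{\left(u,b \right)} = \frac{289}{25}$ ($O{\left(u,b \right)} = \left(\left(-3 + \frac{1}{5} \left(-2\right)\right) + \left(u - u\right)\right)^{2} = \left(\left(-3 - \frac{2}{5}\right) + 0\right)^{2} = \left(- \frac{17}{5} + 0\right)^{2} = \left(- \frac{17}{5}\right)^{2} = \frac{289}{25}$)
$h{\left(-16,18 \right)} \left(5 + 2\right) 3 \left(-5\right) O{\left(-2,0 \right)} = 0 \left(5 + 2\right) 3 \left(-5\right) \frac{289}{25} = 0 \cdot 7 \cdot 3 \left(-5\right) \frac{289}{25} = 0 \cdot 21 \left(-5\right) \frac{289}{25} = 0 \left(\left(-105\right) \frac{289}{25}\right) = 0 \left(- \frac{6069}{5}\right) = 0$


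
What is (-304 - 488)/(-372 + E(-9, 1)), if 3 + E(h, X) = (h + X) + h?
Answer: 99/49 ≈ 2.0204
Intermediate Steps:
E(h, X) = -3 + X + 2*h (E(h, X) = -3 + ((h + X) + h) = -3 + ((X + h) + h) = -3 + (X + 2*h) = -3 + X + 2*h)
(-304 - 488)/(-372 + E(-9, 1)) = (-304 - 488)/(-372 + (-3 + 1 + 2*(-9))) = -792/(-372 + (-3 + 1 - 18)) = -792/(-372 - 20) = -792/(-392) = -792*(-1/392) = 99/49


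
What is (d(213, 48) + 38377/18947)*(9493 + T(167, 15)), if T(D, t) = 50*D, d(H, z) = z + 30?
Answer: 27054323849/18947 ≈ 1.4279e+6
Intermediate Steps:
d(H, z) = 30 + z
(d(213, 48) + 38377/18947)*(9493 + T(167, 15)) = ((30 + 48) + 38377/18947)*(9493 + 50*167) = (78 + 38377*(1/18947))*(9493 + 8350) = (78 + 38377/18947)*17843 = (1516243/18947)*17843 = 27054323849/18947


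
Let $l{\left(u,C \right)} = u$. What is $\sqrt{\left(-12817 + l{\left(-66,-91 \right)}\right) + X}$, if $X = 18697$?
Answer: $3 \sqrt{646} \approx 76.25$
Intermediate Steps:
$\sqrt{\left(-12817 + l{\left(-66,-91 \right)}\right) + X} = \sqrt{\left(-12817 - 66\right) + 18697} = \sqrt{-12883 + 18697} = \sqrt{5814} = 3 \sqrt{646}$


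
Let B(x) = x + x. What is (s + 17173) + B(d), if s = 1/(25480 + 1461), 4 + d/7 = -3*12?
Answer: 447570834/26941 ≈ 16613.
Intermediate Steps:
d = -280 (d = -28 + 7*(-3*12) = -28 + 7*(-36) = -28 - 252 = -280)
s = 1/26941 ≈ 3.7118e-5
B(x) = 2*x
(s + 17173) + B(d) = (1/26941 + 17173) + 2*(-280) = 462657794/26941 - 560 = 447570834/26941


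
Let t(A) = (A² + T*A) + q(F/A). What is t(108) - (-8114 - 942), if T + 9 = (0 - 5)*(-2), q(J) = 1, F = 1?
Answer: 20829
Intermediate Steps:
T = 1 (T = -9 + (0 - 5)*(-2) = -9 - 5*(-2) = -9 + 10 = 1)
t(A) = 1 + A + A² (t(A) = (A² + 1*A) + 1 = (A² + A) + 1 = (A + A²) + 1 = 1 + A + A²)
t(108) - (-8114 - 942) = (1 + 108 + 108²) - (-8114 - 942) = (1 + 108 + 11664) - 1*(-9056) = 11773 + 9056 = 20829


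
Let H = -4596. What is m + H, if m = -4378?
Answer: -8974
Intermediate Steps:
m + H = -4378 - 4596 = -8974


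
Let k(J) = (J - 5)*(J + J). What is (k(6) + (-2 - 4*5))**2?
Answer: 100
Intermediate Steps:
k(J) = 2*J*(-5 + J) (k(J) = (-5 + J)*(2*J) = 2*J*(-5 + J))
(k(6) + (-2 - 4*5))**2 = (2*6*(-5 + 6) + (-2 - 4*5))**2 = (2*6*1 + (-2 - 20))**2 = (12 - 22)**2 = (-10)**2 = 100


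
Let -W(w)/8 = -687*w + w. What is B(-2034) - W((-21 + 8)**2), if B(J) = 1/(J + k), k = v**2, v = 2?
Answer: -1882768161/2030 ≈ -9.2747e+5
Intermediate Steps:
W(w) = 5488*w (W(w) = -8*(-687*w + w) = -(-5488)*w = 5488*w)
k = 4 (k = 2**2 = 4)
B(J) = 1/(4 + J) (B(J) = 1/(J + 4) = 1/(4 + J))
B(-2034) - W((-21 + 8)**2) = 1/(4 - 2034) - 5488*(-21 + 8)**2 = 1/(-2030) - 5488*(-13)**2 = -1/2030 - 5488*169 = -1/2030 - 1*927472 = -1/2030 - 927472 = -1882768161/2030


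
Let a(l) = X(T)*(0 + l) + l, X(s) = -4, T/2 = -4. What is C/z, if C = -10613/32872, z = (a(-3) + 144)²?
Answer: -10613/769500648 ≈ -1.3792e-5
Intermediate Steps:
T = -8 (T = 2*(-4) = -8)
a(l) = -3*l (a(l) = -4*(0 + l) + l = -4*l + l = -3*l)
z = 23409 (z = (-3*(-3) + 144)² = (9 + 144)² = 153² = 23409)
C = -10613/32872 (C = -10613*1/32872 = -10613/32872 ≈ -0.32286)
C/z = -10613/32872/23409 = -10613/32872*1/23409 = -10613/769500648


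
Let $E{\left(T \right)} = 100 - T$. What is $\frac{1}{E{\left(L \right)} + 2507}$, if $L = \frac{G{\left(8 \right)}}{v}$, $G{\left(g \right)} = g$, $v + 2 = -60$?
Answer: $\frac{31}{80821} \approx 0.00038356$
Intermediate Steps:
$v = -62$ ($v = -2 - 60 = -62$)
$L = - \frac{4}{31}$ ($L = \frac{8}{-62} = 8 \left(- \frac{1}{62}\right) = - \frac{4}{31} \approx -0.12903$)
$\frac{1}{E{\left(L \right)} + 2507} = \frac{1}{\left(100 - - \frac{4}{31}\right) + 2507} = \frac{1}{\left(100 + \frac{4}{31}\right) + 2507} = \frac{1}{\frac{3104}{31} + 2507} = \frac{1}{\frac{80821}{31}} = \frac{31}{80821}$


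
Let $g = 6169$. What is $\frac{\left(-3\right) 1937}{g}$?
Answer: $- \frac{5811}{6169} \approx -0.94197$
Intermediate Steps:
$\frac{\left(-3\right) 1937}{g} = \frac{\left(-3\right) 1937}{6169} = \left(-5811\right) \frac{1}{6169} = - \frac{5811}{6169}$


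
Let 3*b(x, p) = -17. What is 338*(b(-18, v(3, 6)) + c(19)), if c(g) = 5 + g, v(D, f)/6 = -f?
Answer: 18590/3 ≈ 6196.7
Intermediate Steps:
v(D, f) = -6*f (v(D, f) = 6*(-f) = -6*f)
b(x, p) = -17/3 (b(x, p) = (1/3)*(-17) = -17/3)
338*(b(-18, v(3, 6)) + c(19)) = 338*(-17/3 + (5 + 19)) = 338*(-17/3 + 24) = 338*(55/3) = 18590/3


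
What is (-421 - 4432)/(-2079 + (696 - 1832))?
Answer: 4853/3215 ≈ 1.5095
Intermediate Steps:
(-421 - 4432)/(-2079 + (696 - 1832)) = -4853/(-2079 - 1136) = -4853/(-3215) = -4853*(-1/3215) = 4853/3215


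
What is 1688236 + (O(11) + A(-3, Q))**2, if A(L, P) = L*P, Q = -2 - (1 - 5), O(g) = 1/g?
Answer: 204280781/121 ≈ 1.6883e+6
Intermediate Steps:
Q = 2 (Q = -2 - 1*(-4) = -2 + 4 = 2)
1688236 + (O(11) + A(-3, Q))**2 = 1688236 + (1/11 - 3*2)**2 = 1688236 + (1/11 - 6)**2 = 1688236 + (-65/11)**2 = 1688236 + 4225/121 = 204280781/121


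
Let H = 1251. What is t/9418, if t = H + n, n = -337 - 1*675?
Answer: 239/9418 ≈ 0.025377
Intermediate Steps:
n = -1012 (n = -337 - 675 = -1012)
t = 239 (t = 1251 - 1012 = 239)
t/9418 = 239/9418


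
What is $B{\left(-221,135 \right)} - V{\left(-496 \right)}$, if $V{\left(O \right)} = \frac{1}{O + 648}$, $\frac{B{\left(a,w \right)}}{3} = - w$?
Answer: $- \frac{61561}{152} \approx -405.01$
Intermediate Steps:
$B{\left(a,w \right)} = - 3 w$ ($B{\left(a,w \right)} = 3 \left(- w\right) = - 3 w$)
$V{\left(O \right)} = \frac{1}{648 + O}$
$B{\left(-221,135 \right)} - V{\left(-496 \right)} = \left(-3\right) 135 - \frac{1}{648 - 496} = -405 - \frac{1}{152} = - \frac{61561}{152}$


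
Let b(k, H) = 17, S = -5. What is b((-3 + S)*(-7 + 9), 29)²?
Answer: 289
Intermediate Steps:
b((-3 + S)*(-7 + 9), 29)² = 17² = 289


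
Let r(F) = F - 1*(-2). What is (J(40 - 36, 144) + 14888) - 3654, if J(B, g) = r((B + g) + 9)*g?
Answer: 34130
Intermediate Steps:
r(F) = 2 + F (r(F) = F + 2 = 2 + F)
J(B, g) = g*(11 + B + g) (J(B, g) = (2 + ((B + g) + 9))*g = (2 + (9 + B + g))*g = (11 + B + g)*g = g*(11 + B + g))
(J(40 - 36, 144) + 14888) - 3654 = (144*(11 + (40 - 36) + 144) + 14888) - 3654 = (144*(11 + 4 + 144) + 14888) - 3654 = (144*159 + 14888) - 3654 = (22896 + 14888) - 3654 = 37784 - 3654 = 34130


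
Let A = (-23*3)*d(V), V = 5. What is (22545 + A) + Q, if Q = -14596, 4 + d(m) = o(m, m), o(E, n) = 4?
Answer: 7949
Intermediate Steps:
d(m) = 0 (d(m) = -4 + 4 = 0)
A = 0 (A = -23*3*0 = -69*0 = 0)
(22545 + A) + Q = (22545 + 0) - 14596 = 22545 - 14596 = 7949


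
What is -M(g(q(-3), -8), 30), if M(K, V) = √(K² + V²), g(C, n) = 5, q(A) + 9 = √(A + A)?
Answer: -5*√37 ≈ -30.414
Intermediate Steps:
q(A) = -9 + √2*√A (q(A) = -9 + √(A + A) = -9 + √(2*A) = -9 + √2*√A)
-M(g(q(-3), -8), 30) = -√(5² + 30²) = -√(25 + 900) = -√925 = -5*√37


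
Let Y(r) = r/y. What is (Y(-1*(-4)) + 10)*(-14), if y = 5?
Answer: -756/5 ≈ -151.20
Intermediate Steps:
Y(r) = r/5
(Y(-1*(-4)) + 10)*(-14) = ((-1*(-4))/5 + 10)*(-14) = ((⅕)*4 + 10)*(-14) = (⅘ + 10)*(-14) = (54/5)*(-14) = -756/5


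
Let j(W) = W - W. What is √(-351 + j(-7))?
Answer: 3*I*√39 ≈ 18.735*I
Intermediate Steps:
j(W) = 0
√(-351 + j(-7)) = √(-351 + 0) = √(-351) = 3*I*√39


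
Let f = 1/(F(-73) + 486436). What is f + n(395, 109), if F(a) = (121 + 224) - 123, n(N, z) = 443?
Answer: 215589495/486658 ≈ 443.00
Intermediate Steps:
F(a) = 222 (F(a) = 345 - 123 = 222)
f = 1/486658 (f = 1/(222 + 486436) = 1/486658 ≈ 2.0548e-6)
f + n(395, 109) = 1/486658 + 443 = 215589495/486658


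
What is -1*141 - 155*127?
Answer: -19826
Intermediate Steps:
-1*141 - 155*127 = -141 - 19685 = -19826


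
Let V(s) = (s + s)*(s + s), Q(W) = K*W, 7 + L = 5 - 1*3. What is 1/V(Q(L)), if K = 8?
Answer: 1/6400 ≈ 0.00015625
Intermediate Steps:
L = -5 (L = -7 + (5 - 1*3) = -7 + (5 - 3) = -7 + 2 = -5)
Q(W) = 8*W
V(s) = 4*s**2 (V(s) = (2*s)*(2*s) = 4*s**2)
1/V(Q(L)) = 1/(4*(8*(-5))**2) = 1/(4*(-40)**2) = 1/(4*1600) = 1/6400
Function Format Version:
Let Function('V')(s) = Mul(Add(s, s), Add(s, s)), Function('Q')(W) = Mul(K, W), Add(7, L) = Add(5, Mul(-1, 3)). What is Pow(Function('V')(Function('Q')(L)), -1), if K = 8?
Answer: Rational(1, 6400) ≈ 0.00015625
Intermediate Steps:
L = -5 (L = Add(-7, Add(5, Mul(-1, 3))) = Add(-7, Add(5, -3)) = Add(-7, 2) = -5)
Function('Q')(W) = Mul(8, W)
Function('V')(s) = Mul(4, Pow(s, 2)) (Function('V')(s) = Mul(Mul(2, s), Mul(2, s)) = Mul(4, Pow(s, 2)))
Pow(Function('V')(Function('Q')(L)), -1) = Pow(Mul(4, Pow(Mul(8, -5), 2)), -1) = Pow(Mul(4, Pow(-40, 2)), -1) = Pow(Mul(4, 1600), -1) = Pow(6400, -1) = Rational(1, 6400)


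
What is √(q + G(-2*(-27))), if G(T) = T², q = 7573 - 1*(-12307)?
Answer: 2*√5699 ≈ 150.98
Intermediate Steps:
q = 19880 (q = 7573 + 12307 = 19880)
√(q + G(-2*(-27))) = √(19880 + (-2*(-27))²) = √(19880 + 54²) = √(19880 + 2916) = √22796 = 2*√5699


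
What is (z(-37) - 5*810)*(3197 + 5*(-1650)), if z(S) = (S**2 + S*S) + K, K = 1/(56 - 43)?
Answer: 86178915/13 ≈ 6.6291e+6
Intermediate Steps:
K = 1/13 ≈ 0.076923
z(S) = 1/13 + 2*S**2 (z(S) = (S**2 + S*S) + 1/13 = (S**2 + S**2) + 1/13 = 2*S**2 + 1/13 = 1/13 + 2*S**2)
(z(-37) - 5*810)*(3197 + 5*(-1650)) = ((1/13 + 2*(-37)**2) - 5*810)*(3197 + 5*(-1650)) = ((1/13 + 2*1369) - 4050)*(3197 - 8250) = ((1/13 + 2738) - 4050)*(-5053) = (35595/13 - 4050)*(-5053) = -17055/13*(-5053) = 86178915/13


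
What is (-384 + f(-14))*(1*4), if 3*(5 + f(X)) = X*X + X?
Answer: -3940/3 ≈ -1313.3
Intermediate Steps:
f(X) = -5 + X/3 + X²/3 (f(X) = -5 + (X*X + X)/3 = -5 + (X² + X)/3 = -5 + (X + X²)/3 = -5 + (X/3 + X²/3) = -5 + X/3 + X²/3)
(-384 + f(-14))*(1*4) = (-384 + (-5 + (⅓)*(-14) + (⅓)*(-14)²))*(1*4) = (-384 + (-5 - 14/3 + (⅓)*196))*4 = (-384 + (-5 - 14/3 + 196/3))*4 = (-384 + 167/3)*4 = -985/3*4 = -3940/3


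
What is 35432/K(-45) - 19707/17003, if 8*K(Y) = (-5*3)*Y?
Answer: 4806300143/11477025 ≈ 418.78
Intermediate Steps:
K(Y) = -15*Y/8 (K(Y) = ((-5*3)*Y)/8 = (-15*Y)/8 = -15*Y/8)
35432/K(-45) - 19707/17003 = 35432/((-15/8*(-45))) - 19707/17003 = 35432/(675/8) - 19707*1/17003 = 35432*(8/675) - 19707/17003 = 283456/675 - 19707/17003 = 4806300143/11477025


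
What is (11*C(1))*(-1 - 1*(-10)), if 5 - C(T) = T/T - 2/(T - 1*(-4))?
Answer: 2178/5 ≈ 435.60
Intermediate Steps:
C(T) = 4 + 2/(4 + T) (C(T) = 5 - (T/T - 2/(T - 1*(-4))) = 5 - (1 - 2/(T + 4)) = 5 - (1 - 2/(4 + T)) = 5 + (-1 + 2/(4 + T)) = 4 + 2/(4 + T))
(11*C(1))*(-1 - 1*(-10)) = (11*(2*(9 + 2*1)/(4 + 1)))*(-1 - 1*(-10)) = (11*(2*(9 + 2)/5))*(-1 + 10) = (11*(2*(1/5)*11))*9 = (11*(22/5))*9 = (242/5)*9 = 2178/5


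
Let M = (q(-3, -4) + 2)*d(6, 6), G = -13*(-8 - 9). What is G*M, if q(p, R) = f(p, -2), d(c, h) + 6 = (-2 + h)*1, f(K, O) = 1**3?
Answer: -1326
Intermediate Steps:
f(K, O) = 1
d(c, h) = -8 + h (d(c, h) = -6 + (-2 + h)*1 = -6 + (-2 + h) = -8 + h)
G = 221 (G = -13*(-17) = 221)
q(p, R) = 1
M = -6 (M = (1 + 2)*(-8 + 6) = 3*(-2) = -6)
G*M = 221*(-6) = -1326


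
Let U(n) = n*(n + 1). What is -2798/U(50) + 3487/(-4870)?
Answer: -2251811/1241850 ≈ -1.8133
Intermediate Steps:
U(n) = n*(1 + n)
-2798/U(50) + 3487/(-4870) = -2798*1/(50*(1 + 50)) + 3487/(-4870) = -2798/(50*51) + 3487*(-1/4870) = -2798/2550 - 3487/4870 = -2798*1/2550 - 3487/4870 = -1399/1275 - 3487/4870 = -2251811/1241850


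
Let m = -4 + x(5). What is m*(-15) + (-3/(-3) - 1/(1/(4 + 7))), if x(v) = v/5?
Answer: 35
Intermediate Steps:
x(v) = v/5 (x(v) = v*(⅕) = v/5)
m = -3 (m = -4 + (⅕)*5 = -4 + 1 = -3)
m*(-15) + (-3/(-3) - 1/(1/(4 + 7))) = -3*(-15) + (-3/(-3) - 1/(1/(4 + 7))) = 45 + (-3*(-⅓) - 1/(1/11)) = 45 + (1 - 1/1/11) = 45 + (1 - 1*11) = 45 + (1 - 11) = 45 - 10 = 35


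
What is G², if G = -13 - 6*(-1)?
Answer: 49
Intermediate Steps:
G = -7 (G = -13 + 6 = -7)
G² = (-7)² = 49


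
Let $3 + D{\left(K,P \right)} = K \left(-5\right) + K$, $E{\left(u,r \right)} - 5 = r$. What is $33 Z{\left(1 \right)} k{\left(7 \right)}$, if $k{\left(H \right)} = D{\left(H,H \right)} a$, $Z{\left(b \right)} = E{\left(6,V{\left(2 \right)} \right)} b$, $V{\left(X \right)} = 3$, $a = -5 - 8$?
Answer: $106392$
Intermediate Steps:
$a = -13$ ($a = -5 - 8 = -13$)
$E{\left(u,r \right)} = 5 + r$
$Z{\left(b \right)} = 8 b$ ($Z{\left(b \right)} = \left(5 + 3\right) b = 8 b$)
$D{\left(K,P \right)} = -3 - 4 K$ ($D{\left(K,P \right)} = -3 + \left(K \left(-5\right) + K\right) = -3 + \left(- 5 K + K\right) = -3 - 4 K$)
$k{\left(H \right)} = 39 + 52 H$ ($k{\left(H \right)} = \left(-3 - 4 H\right) \left(-13\right) = 39 + 52 H$)
$33 Z{\left(1 \right)} k{\left(7 \right)} = 33 \cdot 8 \cdot 1 \left(39 + 52 \cdot 7\right) = 33 \cdot 8 \left(39 + 364\right) = 264 \cdot 403 = 106392$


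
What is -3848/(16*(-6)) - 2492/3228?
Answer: 42299/1076 ≈ 39.311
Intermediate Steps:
-3848/(16*(-6)) - 2492/3228 = -3848/(-96) - 2492*1/3228 = -3848*(-1/96) - 623/807 = 481/12 - 623/807 = 42299/1076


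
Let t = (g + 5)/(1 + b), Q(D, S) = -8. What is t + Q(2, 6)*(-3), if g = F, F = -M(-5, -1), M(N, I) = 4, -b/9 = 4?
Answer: 839/35 ≈ 23.971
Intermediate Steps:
b = -36 (b = -9*4 = -36)
F = -4 (F = -1*4 = -4)
g = -4
t = -1/35 (t = (-4 + 5)/(1 - 36) = 1/(-35) = -1/35*1 = -1/35 ≈ -0.028571)
t + Q(2, 6)*(-3) = -1/35 - 8*(-3) = -1/35 + 24 = 839/35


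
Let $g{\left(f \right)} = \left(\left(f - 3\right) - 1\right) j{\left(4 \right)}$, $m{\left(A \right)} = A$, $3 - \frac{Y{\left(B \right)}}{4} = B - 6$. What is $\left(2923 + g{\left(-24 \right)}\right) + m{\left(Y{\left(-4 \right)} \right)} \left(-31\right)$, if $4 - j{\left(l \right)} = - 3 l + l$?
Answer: $975$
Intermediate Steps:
$Y{\left(B \right)} = 36 - 4 B$ ($Y{\left(B \right)} = 12 - 4 \left(B - 6\right) = 12 - 4 \left(-6 + B\right) = 12 - \left(-24 + 4 B\right) = 36 - 4 B$)
$j{\left(l \right)} = 4 + 2 l$ ($j{\left(l \right)} = 4 - \left(- 3 l + l\right) = 4 - - 2 l = 4 + 2 l$)
$g{\left(f \right)} = -48 + 12 f$ ($g{\left(f \right)} = \left(\left(f - 3\right) - 1\right) \left(4 + 2 \cdot 4\right) = \left(\left(-3 + f\right) - 1\right) \left(4 + 8\right) = \left(-4 + f\right) 12 = -48 + 12 f$)
$\left(2923 + g{\left(-24 \right)}\right) + m{\left(Y{\left(-4 \right)} \right)} \left(-31\right) = \left(2923 + \left(-48 + 12 \left(-24\right)\right)\right) + \left(36 - -16\right) \left(-31\right) = \left(2923 - 336\right) + \left(36 + 16\right) \left(-31\right) = \left(2923 - 336\right) + 52 \left(-31\right) = 2587 - 1612 = 975$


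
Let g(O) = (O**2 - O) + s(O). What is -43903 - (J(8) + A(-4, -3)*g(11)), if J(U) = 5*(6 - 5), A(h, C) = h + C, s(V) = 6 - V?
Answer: -43173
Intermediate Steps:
g(O) = 6 + O**2 - 2*O (g(O) = (O**2 - O) + (6 - O) = 6 + O**2 - 2*O)
A(h, C) = C + h
J(U) = 5 (J(U) = 5*1 = 5)
-43903 - (J(8) + A(-4, -3)*g(11)) = -43903 - (5 + (-3 - 4)*(6 + 11**2 - 2*11)) = -43903 - (5 - 7*(6 + 121 - 22)) = -43903 - (5 - 7*105) = -43903 - (5 - 735) = -43903 - 1*(-730) = -43903 + 730 = -43173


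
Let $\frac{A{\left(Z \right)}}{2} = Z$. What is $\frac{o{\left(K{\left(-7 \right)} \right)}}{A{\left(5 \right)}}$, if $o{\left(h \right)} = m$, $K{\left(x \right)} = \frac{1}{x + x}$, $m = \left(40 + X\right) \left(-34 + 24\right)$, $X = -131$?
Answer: $91$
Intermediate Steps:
$A{\left(Z \right)} = 2 Z$
$m = 910$ ($m = \left(40 - 131\right) \left(-34 + 24\right) = \left(-91\right) \left(-10\right) = 910$)
$K{\left(x \right)} = \frac{1}{2 x}$
$o{\left(h \right)} = 910$
$\frac{o{\left(K{\left(-7 \right)} \right)}}{A{\left(5 \right)}} = \frac{910}{2 \cdot 5} = \frac{910}{10} = 910 \cdot \frac{1}{10} = 91$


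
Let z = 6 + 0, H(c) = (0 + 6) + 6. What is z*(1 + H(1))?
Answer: 78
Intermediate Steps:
H(c) = 12 (H(c) = 6 + 6 = 12)
z = 6
z*(1 + H(1)) = 6*(1 + 12) = 6*13 = 78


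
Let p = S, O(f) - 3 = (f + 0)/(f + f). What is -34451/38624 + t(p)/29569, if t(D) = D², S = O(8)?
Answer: -1018208475/1142073056 ≈ -0.89154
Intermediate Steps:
O(f) = 7/2 (O(f) = 3 + (f + 0)/(f + f) = 3 + f/((2*f)) = 3 + f*(1/(2*f)) = 3 + ½ = 7/2)
S = 7/2 ≈ 3.5000
p = 7/2 ≈ 3.5000
-34451/38624 + t(p)/29569 = -34451/38624 + (7/2)²/29569 = -34451*1/38624 + (49/4)*(1/29569) = -34451/38624 + 49/118276 = -1018208475/1142073056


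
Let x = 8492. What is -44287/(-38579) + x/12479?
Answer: 880270341/481427341 ≈ 1.8285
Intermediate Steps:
-44287/(-38579) + x/12479 = -44287/(-38579) + 8492/12479 = -44287*(-1/38579) + 8492*(1/12479) = 44287/38579 + 8492/12479 = 880270341/481427341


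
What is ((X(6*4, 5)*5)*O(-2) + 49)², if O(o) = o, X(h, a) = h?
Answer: 36481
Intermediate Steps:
((X(6*4, 5)*5)*O(-2) + 49)² = (((6*4)*5)*(-2) + 49)² = ((24*5)*(-2) + 49)² = (120*(-2) + 49)² = (-240 + 49)² = (-191)² = 36481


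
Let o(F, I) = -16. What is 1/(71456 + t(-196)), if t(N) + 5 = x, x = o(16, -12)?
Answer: 1/71435 ≈ 1.3999e-5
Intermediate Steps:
x = -16
t(N) = -21 (t(N) = -5 - 16 = -21)
1/(71456 + t(-196)) = 1/(71456 - 21) = 1/71435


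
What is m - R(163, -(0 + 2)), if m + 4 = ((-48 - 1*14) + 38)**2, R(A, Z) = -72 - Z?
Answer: 642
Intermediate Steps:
m = 572 (m = -4 + ((-48 - 1*14) + 38)**2 = -4 + ((-48 - 14) + 38)**2 = -4 + (-62 + 38)**2 = -4 + (-24)**2 = -4 + 576 = 572)
m - R(163, -(0 + 2)) = 572 - (-72 - (-1)*(0 + 2)) = 572 - (-72 - (-1)*2) = 572 - (-72 - 1*(-2)) = 572 - (-72 + 2) = 572 - 1*(-70) = 572 + 70 = 642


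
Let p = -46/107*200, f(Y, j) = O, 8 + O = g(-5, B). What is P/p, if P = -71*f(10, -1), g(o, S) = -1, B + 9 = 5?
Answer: -68373/9200 ≈ -7.4318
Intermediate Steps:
B = -4 (B = -9 + 5 = -4)
O = -9 (O = -8 - 1 = -9)
f(Y, j) = -9
P = 639 (P = -71*(-9) = 639)
p = -9200/107 (p = -46*1/107*200 = -46/107*200 = -9200/107 ≈ -85.981)
P/p = 639/(-9200/107) = 639*(-107/9200) = -68373/9200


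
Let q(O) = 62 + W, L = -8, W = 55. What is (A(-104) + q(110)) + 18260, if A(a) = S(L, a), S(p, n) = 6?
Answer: 18383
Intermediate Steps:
A(a) = 6
q(O) = 117 (q(O) = 62 + 55 = 117)
(A(-104) + q(110)) + 18260 = (6 + 117) + 18260 = 123 + 18260 = 18383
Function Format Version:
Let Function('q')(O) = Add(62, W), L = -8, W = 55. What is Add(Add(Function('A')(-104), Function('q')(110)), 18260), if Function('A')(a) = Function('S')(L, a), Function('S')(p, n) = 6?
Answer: 18383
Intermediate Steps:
Function('A')(a) = 6
Function('q')(O) = 117 (Function('q')(O) = Add(62, 55) = 117)
Add(Add(Function('A')(-104), Function('q')(110)), 18260) = Add(Add(6, 117), 18260) = Add(123, 18260) = 18383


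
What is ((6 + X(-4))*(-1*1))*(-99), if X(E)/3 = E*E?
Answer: 5346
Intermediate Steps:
X(E) = 3*E² (X(E) = 3*(E*E) = 3*E²)
((6 + X(-4))*(-1*1))*(-99) = ((6 + 3*(-4)²)*(-1*1))*(-99) = ((6 + 3*16)*(-1))*(-99) = ((6 + 48)*(-1))*(-99) = (54*(-1))*(-99) = -54*(-99) = 5346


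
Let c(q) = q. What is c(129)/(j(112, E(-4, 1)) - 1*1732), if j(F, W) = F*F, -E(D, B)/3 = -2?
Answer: 43/3604 ≈ 0.011931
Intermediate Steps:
E(D, B) = 6 (E(D, B) = -3*(-2) = 6)
j(F, W) = F**2
c(129)/(j(112, E(-4, 1)) - 1*1732) = 129/(112**2 - 1*1732) = 129/(12544 - 1732) = 129/10812 = 129*(1/10812) = 43/3604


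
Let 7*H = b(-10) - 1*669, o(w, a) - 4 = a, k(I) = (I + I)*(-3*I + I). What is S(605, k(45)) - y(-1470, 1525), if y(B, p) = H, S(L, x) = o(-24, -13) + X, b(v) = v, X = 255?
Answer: 343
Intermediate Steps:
k(I) = -4*I² (k(I) = (2*I)*(-2*I) = -4*I²)
o(w, a) = 4 + a
H = -97 (H = (-10 - 1*669)/7 = (-10 - 669)/7 = (⅐)*(-679) = -97)
S(L, x) = 246 (S(L, x) = (4 - 13) + 255 = -9 + 255 = 246)
y(B, p) = -97
S(605, k(45)) - y(-1470, 1525) = 246 - 1*(-97) = 246 + 97 = 343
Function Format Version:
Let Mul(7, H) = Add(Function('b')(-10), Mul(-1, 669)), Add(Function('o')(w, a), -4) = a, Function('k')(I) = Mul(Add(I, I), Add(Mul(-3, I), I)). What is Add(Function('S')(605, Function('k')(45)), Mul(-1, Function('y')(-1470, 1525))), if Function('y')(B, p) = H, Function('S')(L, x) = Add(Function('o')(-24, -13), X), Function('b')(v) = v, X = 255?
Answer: 343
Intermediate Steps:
Function('k')(I) = Mul(-4, Pow(I, 2)) (Function('k')(I) = Mul(Mul(2, I), Mul(-2, I)) = Mul(-4, Pow(I, 2)))
Function('o')(w, a) = Add(4, a)
H = -97 (H = Mul(Rational(1, 7), Add(-10, Mul(-1, 669))) = Mul(Rational(1, 7), Add(-10, -669)) = Mul(Rational(1, 7), -679) = -97)
Function('S')(L, x) = 246 (Function('S')(L, x) = Add(Add(4, -13), 255) = Add(-9, 255) = 246)
Function('y')(B, p) = -97
Add(Function('S')(605, Function('k')(45)), Mul(-1, Function('y')(-1470, 1525))) = Add(246, Mul(-1, -97)) = Add(246, 97) = 343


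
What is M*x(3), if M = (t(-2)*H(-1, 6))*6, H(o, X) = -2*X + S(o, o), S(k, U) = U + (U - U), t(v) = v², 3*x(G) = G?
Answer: -312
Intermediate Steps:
x(G) = G/3
S(k, U) = U (S(k, U) = U + 0 = U)
H(o, X) = o - 2*X (H(o, X) = -2*X + o = o - 2*X)
M = -312 (M = ((-2)²*(-1 - 2*6))*6 = (4*(-1 - 12))*6 = (4*(-13))*6 = -52*6 = -312)
M*x(3) = -104*3 = -312*1 = -312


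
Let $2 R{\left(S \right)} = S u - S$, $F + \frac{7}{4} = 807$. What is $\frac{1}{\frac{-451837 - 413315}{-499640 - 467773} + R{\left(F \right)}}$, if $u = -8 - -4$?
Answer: $- \frac{2579768}{5191088383} \approx -0.00049696$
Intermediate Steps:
$F = \frac{3221}{4}$ ($F = - \frac{7}{4} + 807 = \frac{3221}{4} \approx 805.25$)
$u = -4$ ($u = -8 + 4 = -4$)
$R{\left(S \right)} = - \frac{5 S}{2}$ ($R{\left(S \right)} = \frac{S \left(-4\right) - S}{2} = \frac{- 4 S - S}{2} = \frac{\left(-5\right) S}{2} = - \frac{5 S}{2}$)
$\frac{1}{\frac{-451837 - 413315}{-499640 - 467773} + R{\left(F \right)}} = \frac{1}{\frac{-451837 - 413315}{-499640 - 467773} - \frac{16105}{8}} = \frac{1}{- \frac{865152}{-967413} - \frac{16105}{8}} = \frac{1}{\left(-865152\right) \left(- \frac{1}{967413}\right) - \frac{16105}{8}} = \frac{1}{\frac{288384}{322471} - \frac{16105}{8}} = \frac{1}{- \frac{5191088383}{2579768}} = - \frac{2579768}{5191088383}$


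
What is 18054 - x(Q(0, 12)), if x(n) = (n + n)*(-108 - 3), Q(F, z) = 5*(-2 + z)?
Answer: 29154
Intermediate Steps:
Q(F, z) = -10 + 5*z
x(n) = -222*n (x(n) = (2*n)*(-111) = -222*n)
18054 - x(Q(0, 12)) = 18054 - (-222)*(-10 + 5*12) = 18054 - (-222)*(-10 + 60) = 18054 - (-222)*50 = 18054 - 1*(-11100) = 18054 + 11100 = 29154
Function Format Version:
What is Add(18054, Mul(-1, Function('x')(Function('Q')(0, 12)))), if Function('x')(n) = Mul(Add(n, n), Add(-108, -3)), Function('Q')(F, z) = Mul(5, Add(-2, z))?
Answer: 29154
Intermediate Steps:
Function('Q')(F, z) = Add(-10, Mul(5, z))
Function('x')(n) = Mul(-222, n) (Function('x')(n) = Mul(Mul(2, n), -111) = Mul(-222, n))
Add(18054, Mul(-1, Function('x')(Function('Q')(0, 12)))) = Add(18054, Mul(-1, Mul(-222, Add(-10, Mul(5, 12))))) = Add(18054, Mul(-1, Mul(-222, Add(-10, 60)))) = Add(18054, Mul(-1, Mul(-222, 50))) = Add(18054, Mul(-1, -11100)) = Add(18054, 11100) = 29154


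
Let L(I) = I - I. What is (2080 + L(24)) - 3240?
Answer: -1160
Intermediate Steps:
L(I) = 0
(2080 + L(24)) - 3240 = (2080 + 0) - 3240 = 2080 - 3240 = -1160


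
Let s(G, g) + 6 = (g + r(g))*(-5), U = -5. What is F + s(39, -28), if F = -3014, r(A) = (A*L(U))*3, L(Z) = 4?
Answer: -1200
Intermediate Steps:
r(A) = 12*A (r(A) = (A*4)*3 = (4*A)*3 = 12*A)
s(G, g) = -6 - 65*g (s(G, g) = -6 + (g + 12*g)*(-5) = -6 + (13*g)*(-5) = -6 - 65*g)
F + s(39, -28) = -3014 + (-6 - 65*(-28)) = -3014 + (-6 + 1820) = -3014 + 1814 = -1200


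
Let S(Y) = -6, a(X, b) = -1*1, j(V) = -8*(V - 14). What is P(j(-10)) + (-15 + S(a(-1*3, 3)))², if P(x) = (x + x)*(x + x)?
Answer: 147897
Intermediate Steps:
j(V) = 112 - 8*V (j(V) = -8*(-14 + V) = 112 - 8*V)
a(X, b) = -1
P(x) = 4*x² (P(x) = (2*x)*(2*x) = 4*x²)
P(j(-10)) + (-15 + S(a(-1*3, 3)))² = 4*(112 - 8*(-10))² + (-15 - 6)² = 4*(112 + 80)² + (-21)² = 4*192² + 441 = 4*36864 + 441 = 147456 + 441 = 147897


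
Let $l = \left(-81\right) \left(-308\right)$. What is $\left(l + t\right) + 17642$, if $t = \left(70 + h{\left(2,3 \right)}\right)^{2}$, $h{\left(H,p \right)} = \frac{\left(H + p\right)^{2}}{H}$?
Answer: $\frac{197585}{4} \approx 49396.0$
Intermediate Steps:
$l = 24948$
$h{\left(H,p \right)} = \frac{\left(H + p\right)^{2}}{H}$
$t = \frac{27225}{4}$ ($t = \left(70 + \frac{\left(2 + 3\right)^{2}}{2}\right)^{2} = \left(70 + \frac{5^{2}}{2}\right)^{2} = \left(70 + \frac{1}{2} \cdot 25\right)^{2} = \left(70 + \frac{25}{2}\right)^{2} = \left(\frac{165}{2}\right)^{2} = \frac{27225}{4} \approx 6806.3$)
$\left(l + t\right) + 17642 = \left(24948 + \frac{27225}{4}\right) + 17642 = \frac{127017}{4} + 17642 = \frac{197585}{4}$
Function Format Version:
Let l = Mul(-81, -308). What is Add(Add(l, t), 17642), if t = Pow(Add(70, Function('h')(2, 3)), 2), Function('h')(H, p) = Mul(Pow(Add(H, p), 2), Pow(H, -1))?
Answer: Rational(197585, 4) ≈ 49396.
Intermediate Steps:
l = 24948
Function('h')(H, p) = Mul(Pow(H, -1), Pow(Add(H, p), 2))
t = Rational(27225, 4) (t = Pow(Add(70, Mul(Pow(2, -1), Pow(Add(2, 3), 2))), 2) = Pow(Add(70, Mul(Rational(1, 2), Pow(5, 2))), 2) = Pow(Add(70, Mul(Rational(1, 2), 25)), 2) = Pow(Add(70, Rational(25, 2)), 2) = Pow(Rational(165, 2), 2) = Rational(27225, 4) ≈ 6806.3)
Add(Add(l, t), 17642) = Add(Add(24948, Rational(27225, 4)), 17642) = Add(Rational(127017, 4), 17642) = Rational(197585, 4)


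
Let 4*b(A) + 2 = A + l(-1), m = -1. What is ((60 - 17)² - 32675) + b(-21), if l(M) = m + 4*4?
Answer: -30828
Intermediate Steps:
l(M) = 15 (l(M) = -1 + 4*4 = -1 + 16 = 15)
b(A) = 13/4 + A/4 (b(A) = -½ + (A + 15)/4 = -½ + (15 + A)/4 = -½ + (15/4 + A/4) = 13/4 + A/4)
((60 - 17)² - 32675) + b(-21) = ((60 - 17)² - 32675) + (13/4 + (¼)*(-21)) = (43² - 32675) + (13/4 - 21/4) = (1849 - 32675) - 2 = -30826 - 2 = -30828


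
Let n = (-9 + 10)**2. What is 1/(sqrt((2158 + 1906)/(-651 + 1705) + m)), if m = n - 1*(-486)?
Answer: sqrt(257703)/11247 ≈ 0.045136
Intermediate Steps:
n = 1 (n = 1**2 = 1)
m = 487 (m = 1 - 1*(-486) = 1 + 486 = 487)
1/(sqrt((2158 + 1906)/(-651 + 1705) + m)) = 1/(sqrt((2158 + 1906)/(-651 + 1705) + 487)) = 1/(sqrt(4064/1054 + 487)) = 1/(sqrt(4064*(1/1054) + 487)) = 1/(sqrt(2032/527 + 487)) = 1/(sqrt(258681/527)) = 1/(23*sqrt(257703)/527) = sqrt(257703)/11247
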